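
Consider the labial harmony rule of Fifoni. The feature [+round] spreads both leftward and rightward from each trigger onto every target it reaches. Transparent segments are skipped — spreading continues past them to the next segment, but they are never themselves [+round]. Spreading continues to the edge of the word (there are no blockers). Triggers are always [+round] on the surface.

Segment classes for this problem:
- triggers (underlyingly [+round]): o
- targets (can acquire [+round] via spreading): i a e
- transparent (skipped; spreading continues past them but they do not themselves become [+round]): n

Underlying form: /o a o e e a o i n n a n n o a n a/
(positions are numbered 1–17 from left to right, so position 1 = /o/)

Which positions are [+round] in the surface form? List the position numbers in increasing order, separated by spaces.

From /o/ at 1 rightward: 2 /a/ → [+round]; 3 /o/ is itself a trigger — this domain ends here.
From /o/ at 1 leftward: word edge.
From /o/ at 3 rightward: 4 /e/ → [+round]; 5 /e/ → [+round]; 6 /a/ → [+round]; 7 /o/ is itself a trigger — this domain ends here.
From /o/ at 3 leftward: 2 /a/ → [+round]; 1 /o/ is itself a trigger — this domain ends here.
From /o/ at 7 rightward: 8 /i/ → [+round]; 9 /n/ transparent; 10 /n/ transparent; 11 /a/ → [+round]; 12 /n/ transparent; 13 /n/ transparent; 14 /o/ is itself a trigger — this domain ends here.
From /o/ at 7 leftward: 6 /a/ → [+round]; 5 /e/ → [+round]; 4 /e/ → [+round]; 3 /o/ is itself a trigger — this domain ends here.
From /o/ at 14 rightward: 15 /a/ → [+round]; 16 /n/ transparent; 17 /a/ → [+round]; word edge.
From /o/ at 14 leftward: 13 /n/ transparent; 12 /n/ transparent; 11 /a/ → [+round]; 10 /n/ transparent; 9 /n/ transparent; 8 /i/ → [+round]; 7 /o/ is itself a trigger — this domain ends here.

1 2 3 4 5 6 7 8 11 14 15 17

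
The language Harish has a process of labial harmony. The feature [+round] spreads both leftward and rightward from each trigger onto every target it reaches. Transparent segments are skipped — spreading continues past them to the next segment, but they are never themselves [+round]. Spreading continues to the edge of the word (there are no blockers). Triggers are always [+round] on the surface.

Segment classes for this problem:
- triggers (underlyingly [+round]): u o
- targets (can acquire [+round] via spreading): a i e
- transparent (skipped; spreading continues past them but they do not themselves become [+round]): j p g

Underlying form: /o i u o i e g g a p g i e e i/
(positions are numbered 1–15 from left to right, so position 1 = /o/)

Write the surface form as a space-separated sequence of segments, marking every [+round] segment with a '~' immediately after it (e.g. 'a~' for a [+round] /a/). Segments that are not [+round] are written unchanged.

From /o/ at 1 rightward: 2 /i/ → [+round]; 3 /u/ is itself a trigger — this domain ends here.
From /o/ at 1 leftward: word edge.
From /u/ at 3 rightward: 4 /o/ is itself a trigger — this domain ends here.
From /u/ at 3 leftward: 2 /i/ → [+round]; 1 /o/ is itself a trigger — this domain ends here.
From /o/ at 4 rightward: 5 /i/ → [+round]; 6 /e/ → [+round]; 7 /g/ transparent; 8 /g/ transparent; 9 /a/ → [+round]; 10 /p/ transparent; 11 /g/ transparent; 12 /i/ → [+round]; 13 /e/ → [+round]; 14 /e/ → [+round]; 15 /i/ → [+round]; word edge.
From /o/ at 4 leftward: 3 /u/ is itself a trigger — this domain ends here.
[+round] positions on the surface: 1 2 3 4 5 6 9 12 13 14 15.

o~ i~ u~ o~ i~ e~ g g a~ p g i~ e~ e~ i~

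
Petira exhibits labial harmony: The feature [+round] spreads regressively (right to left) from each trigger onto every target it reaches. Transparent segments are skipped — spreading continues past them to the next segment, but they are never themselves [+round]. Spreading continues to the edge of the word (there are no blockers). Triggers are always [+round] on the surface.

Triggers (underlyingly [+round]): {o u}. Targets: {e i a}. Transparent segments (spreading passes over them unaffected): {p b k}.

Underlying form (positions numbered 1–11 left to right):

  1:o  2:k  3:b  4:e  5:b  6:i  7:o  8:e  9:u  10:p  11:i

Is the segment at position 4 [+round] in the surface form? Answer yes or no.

yes

From /o/ at 1 leftward: word edge.
From /o/ at 7 leftward: 6 /i/ → [+round]; 5 /b/ transparent; 4 /e/ → [+round]; 3 /b/ transparent; 2 /k/ transparent; 1 /o/ is itself a trigger — this domain ends here.
From /u/ at 9 leftward: 8 /e/ → [+round]; 7 /o/ is itself a trigger — this domain ends here.
Target with no active source: position 11 stays [-round].
[+round] positions on the surface: 1 4 6 7 8 9.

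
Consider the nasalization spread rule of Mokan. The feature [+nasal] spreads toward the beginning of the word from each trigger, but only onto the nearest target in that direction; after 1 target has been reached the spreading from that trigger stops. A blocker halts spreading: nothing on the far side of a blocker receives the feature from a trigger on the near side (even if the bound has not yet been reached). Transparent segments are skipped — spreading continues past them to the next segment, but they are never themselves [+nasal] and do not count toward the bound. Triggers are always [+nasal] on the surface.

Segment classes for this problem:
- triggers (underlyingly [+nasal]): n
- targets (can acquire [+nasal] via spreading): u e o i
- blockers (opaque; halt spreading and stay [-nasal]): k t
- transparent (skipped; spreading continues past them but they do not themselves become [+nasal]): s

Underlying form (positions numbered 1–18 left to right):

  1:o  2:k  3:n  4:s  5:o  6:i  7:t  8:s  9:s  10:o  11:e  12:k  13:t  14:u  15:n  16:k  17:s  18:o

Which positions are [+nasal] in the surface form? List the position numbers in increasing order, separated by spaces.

From /n/ at 3 leftward: 2 /k/ blocks.
From /n/ at 15 leftward: 14 /u/ → [+nasal]; bound reached.
Targets with no active source: positions 1 5 6 10 11 18 stay [-nasal].

3 14 15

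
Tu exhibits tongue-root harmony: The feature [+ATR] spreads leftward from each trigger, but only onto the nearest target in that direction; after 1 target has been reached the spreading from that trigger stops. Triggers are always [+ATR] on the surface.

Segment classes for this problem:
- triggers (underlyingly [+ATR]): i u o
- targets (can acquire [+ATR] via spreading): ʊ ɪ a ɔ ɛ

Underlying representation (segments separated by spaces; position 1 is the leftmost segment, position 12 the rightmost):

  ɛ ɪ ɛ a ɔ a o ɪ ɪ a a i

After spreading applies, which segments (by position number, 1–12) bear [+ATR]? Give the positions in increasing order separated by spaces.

6 7 11 12

From /o/ at 7 leftward: 6 /a/ → [+ATR]; bound reached.
From /i/ at 12 leftward: 11 /a/ → [+ATR]; bound reached.
Targets with no active source: positions 1 2 3 4 5 8 9 10 stay [-ATR].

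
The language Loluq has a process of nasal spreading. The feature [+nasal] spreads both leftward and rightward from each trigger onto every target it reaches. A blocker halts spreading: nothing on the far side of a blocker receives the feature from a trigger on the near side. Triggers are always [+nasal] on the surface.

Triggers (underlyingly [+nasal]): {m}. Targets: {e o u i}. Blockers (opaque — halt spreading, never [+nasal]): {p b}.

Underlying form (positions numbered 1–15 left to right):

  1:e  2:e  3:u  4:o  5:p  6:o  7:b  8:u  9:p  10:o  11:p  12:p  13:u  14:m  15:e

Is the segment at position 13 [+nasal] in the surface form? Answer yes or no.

yes

From /m/ at 14 rightward: 15 /e/ → [+nasal]; word edge.
From /m/ at 14 leftward: 13 /u/ → [+nasal]; 12 /p/ blocks.
Targets with no active source: positions 1 2 3 4 6 8 10 stay [-nasal].
[+nasal] positions on the surface: 13 14 15.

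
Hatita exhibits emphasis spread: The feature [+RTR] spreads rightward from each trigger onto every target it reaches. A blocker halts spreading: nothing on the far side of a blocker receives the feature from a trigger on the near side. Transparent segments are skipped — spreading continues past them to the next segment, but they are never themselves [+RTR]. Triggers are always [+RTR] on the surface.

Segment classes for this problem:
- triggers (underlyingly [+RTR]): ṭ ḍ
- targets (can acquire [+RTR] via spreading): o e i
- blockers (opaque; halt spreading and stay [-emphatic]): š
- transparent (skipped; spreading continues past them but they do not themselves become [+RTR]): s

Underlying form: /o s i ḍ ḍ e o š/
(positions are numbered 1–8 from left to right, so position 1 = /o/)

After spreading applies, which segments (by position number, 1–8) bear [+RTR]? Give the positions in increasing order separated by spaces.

From /ḍ/ at 4 rightward: 5 /ḍ/ is itself a trigger — this domain ends here.
From /ḍ/ at 5 rightward: 6 /e/ → [+RTR]; 7 /o/ → [+RTR]; 8 /š/ blocks.
Targets with no active source: positions 1 3 stay [-emphatic].

4 5 6 7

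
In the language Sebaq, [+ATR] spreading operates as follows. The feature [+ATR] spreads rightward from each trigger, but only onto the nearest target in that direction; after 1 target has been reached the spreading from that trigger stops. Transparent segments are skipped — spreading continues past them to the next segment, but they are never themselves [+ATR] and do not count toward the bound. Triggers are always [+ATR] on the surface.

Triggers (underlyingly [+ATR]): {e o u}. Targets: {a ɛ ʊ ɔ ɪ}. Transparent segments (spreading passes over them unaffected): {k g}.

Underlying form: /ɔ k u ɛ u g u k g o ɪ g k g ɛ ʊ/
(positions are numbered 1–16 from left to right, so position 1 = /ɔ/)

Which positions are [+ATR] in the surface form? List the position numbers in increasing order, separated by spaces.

3 4 5 7 10 11

From /u/ at 3 rightward: 4 /ɛ/ → [+ATR]; bound reached.
From /u/ at 5 rightward: 6 /g/ transparent; 7 /u/ is itself a trigger — this domain ends here.
From /u/ at 7 rightward: 8 /k/ transparent; 9 /g/ transparent; 10 /o/ is itself a trigger — this domain ends here.
From /o/ at 10 rightward: 11 /ɪ/ → [+ATR]; bound reached.
Targets with no active source: positions 1 15 16 stay [-ATR].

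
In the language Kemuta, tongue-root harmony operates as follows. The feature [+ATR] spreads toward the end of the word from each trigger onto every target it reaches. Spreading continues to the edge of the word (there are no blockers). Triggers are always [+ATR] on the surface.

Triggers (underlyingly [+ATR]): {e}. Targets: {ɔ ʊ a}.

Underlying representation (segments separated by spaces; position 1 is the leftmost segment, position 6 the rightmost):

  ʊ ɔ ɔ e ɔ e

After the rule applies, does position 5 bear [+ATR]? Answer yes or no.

yes

From /e/ at 4 rightward: 5 /ɔ/ → [+ATR]; 6 /e/ is itself a trigger — this domain ends here.
From /e/ at 6 rightward: word edge.
Targets with no active source: positions 1 2 3 stay [-ATR].
[+ATR] positions on the surface: 4 5 6.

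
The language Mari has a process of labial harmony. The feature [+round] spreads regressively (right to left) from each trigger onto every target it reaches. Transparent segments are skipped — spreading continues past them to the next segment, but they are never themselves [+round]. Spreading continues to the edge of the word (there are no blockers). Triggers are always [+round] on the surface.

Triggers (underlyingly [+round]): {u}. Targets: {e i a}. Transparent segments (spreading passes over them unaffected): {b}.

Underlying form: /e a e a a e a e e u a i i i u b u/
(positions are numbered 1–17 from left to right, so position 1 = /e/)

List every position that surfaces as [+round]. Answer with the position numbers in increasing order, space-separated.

From /u/ at 10 leftward: 9 /e/ → [+round]; 8 /e/ → [+round]; 7 /a/ → [+round]; 6 /e/ → [+round]; 5 /a/ → [+round]; 4 /a/ → [+round]; 3 /e/ → [+round]; 2 /a/ → [+round]; 1 /e/ → [+round]; word edge.
From /u/ at 15 leftward: 14 /i/ → [+round]; 13 /i/ → [+round]; 12 /i/ → [+round]; 11 /a/ → [+round]; 10 /u/ is itself a trigger — this domain ends here.
From /u/ at 17 leftward: 16 /b/ transparent; 15 /u/ is itself a trigger — this domain ends here.

1 2 3 4 5 6 7 8 9 10 11 12 13 14 15 17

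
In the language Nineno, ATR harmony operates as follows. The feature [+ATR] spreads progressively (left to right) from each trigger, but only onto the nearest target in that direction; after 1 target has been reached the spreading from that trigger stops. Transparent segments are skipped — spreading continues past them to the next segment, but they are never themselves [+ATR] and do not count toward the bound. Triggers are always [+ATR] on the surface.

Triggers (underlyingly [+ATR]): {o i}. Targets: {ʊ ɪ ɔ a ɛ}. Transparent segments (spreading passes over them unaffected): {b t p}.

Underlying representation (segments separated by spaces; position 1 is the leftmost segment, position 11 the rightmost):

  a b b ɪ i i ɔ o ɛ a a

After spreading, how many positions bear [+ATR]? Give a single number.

From /i/ at 5 rightward: 6 /i/ is itself a trigger — this domain ends here.
From /i/ at 6 rightward: 7 /ɔ/ → [+ATR]; bound reached.
From /o/ at 8 rightward: 9 /ɛ/ → [+ATR]; bound reached.
Targets with no active source: positions 1 4 10 11 stay [-ATR].
[+ATR] positions on the surface: 5 6 7 8 9.

5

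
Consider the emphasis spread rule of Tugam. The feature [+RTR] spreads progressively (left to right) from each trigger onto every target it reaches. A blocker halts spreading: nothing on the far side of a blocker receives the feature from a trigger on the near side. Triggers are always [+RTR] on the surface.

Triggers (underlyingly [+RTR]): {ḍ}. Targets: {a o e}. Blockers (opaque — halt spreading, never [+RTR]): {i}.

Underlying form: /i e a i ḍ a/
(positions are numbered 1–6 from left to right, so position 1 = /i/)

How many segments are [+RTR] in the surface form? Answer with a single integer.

From /ḍ/ at 5 rightward: 6 /a/ → [+RTR]; word edge.
Targets with no active source: positions 2 3 stay [-emphatic].
[+RTR] positions on the surface: 5 6.

2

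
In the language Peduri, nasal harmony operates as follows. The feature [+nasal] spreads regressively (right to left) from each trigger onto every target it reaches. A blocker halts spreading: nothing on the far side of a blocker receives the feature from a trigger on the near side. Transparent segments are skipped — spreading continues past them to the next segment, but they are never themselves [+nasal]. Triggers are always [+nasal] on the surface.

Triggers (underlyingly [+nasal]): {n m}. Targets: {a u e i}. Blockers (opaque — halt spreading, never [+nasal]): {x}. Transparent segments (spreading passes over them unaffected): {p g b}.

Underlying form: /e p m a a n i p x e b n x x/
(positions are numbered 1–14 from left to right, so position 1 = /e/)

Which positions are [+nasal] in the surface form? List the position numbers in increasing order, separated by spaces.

1 3 4 5 6 10 12

From /m/ at 3 leftward: 2 /p/ transparent; 1 /e/ → [+nasal]; word edge.
From /n/ at 6 leftward: 5 /a/ → [+nasal]; 4 /a/ → [+nasal]; 3 /m/ is itself a trigger — this domain ends here.
From /n/ at 12 leftward: 11 /b/ transparent; 10 /e/ → [+nasal]; 9 /x/ blocks.
Target with no active source: position 7 stays [-nasal].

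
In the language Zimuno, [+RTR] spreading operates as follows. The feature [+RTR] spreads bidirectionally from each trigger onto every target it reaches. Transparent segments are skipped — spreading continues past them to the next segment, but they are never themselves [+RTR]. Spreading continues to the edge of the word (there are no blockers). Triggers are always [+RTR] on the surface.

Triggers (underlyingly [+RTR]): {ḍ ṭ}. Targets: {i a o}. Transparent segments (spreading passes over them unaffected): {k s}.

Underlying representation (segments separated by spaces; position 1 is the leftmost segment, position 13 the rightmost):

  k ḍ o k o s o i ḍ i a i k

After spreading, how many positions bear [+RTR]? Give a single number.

9

From /ḍ/ at 2 rightward: 3 /o/ → [+RTR]; 4 /k/ transparent; 5 /o/ → [+RTR]; 6 /s/ transparent; 7 /o/ → [+RTR]; 8 /i/ → [+RTR]; 9 /ḍ/ is itself a trigger — this domain ends here.
From /ḍ/ at 2 leftward: 1 /k/ transparent; word edge.
From /ḍ/ at 9 rightward: 10 /i/ → [+RTR]; 11 /a/ → [+RTR]; 12 /i/ → [+RTR]; 13 /k/ transparent; word edge.
From /ḍ/ at 9 leftward: 8 /i/ → [+RTR]; 7 /o/ → [+RTR]; 6 /s/ transparent; 5 /o/ → [+RTR]; 4 /k/ transparent; 3 /o/ → [+RTR]; 2 /ḍ/ is itself a trigger — this domain ends here.
[+RTR] positions on the surface: 2 3 5 7 8 9 10 11 12.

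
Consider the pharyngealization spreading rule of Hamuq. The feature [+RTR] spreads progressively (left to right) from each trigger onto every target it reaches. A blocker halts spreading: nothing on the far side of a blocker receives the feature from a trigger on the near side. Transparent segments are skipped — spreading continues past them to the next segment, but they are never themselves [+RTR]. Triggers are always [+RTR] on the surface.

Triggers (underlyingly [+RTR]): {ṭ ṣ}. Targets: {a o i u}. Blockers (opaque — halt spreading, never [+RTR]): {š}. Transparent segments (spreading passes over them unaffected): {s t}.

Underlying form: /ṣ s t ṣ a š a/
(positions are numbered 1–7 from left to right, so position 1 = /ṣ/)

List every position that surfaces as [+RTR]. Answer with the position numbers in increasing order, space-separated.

1 4 5

From /ṣ/ at 1 rightward: 2 /s/ transparent; 3 /t/ transparent; 4 /ṣ/ is itself a trigger — this domain ends here.
From /ṣ/ at 4 rightward: 5 /a/ → [+RTR]; 6 /š/ blocks.
Target with no active source: position 7 stays [-emphatic].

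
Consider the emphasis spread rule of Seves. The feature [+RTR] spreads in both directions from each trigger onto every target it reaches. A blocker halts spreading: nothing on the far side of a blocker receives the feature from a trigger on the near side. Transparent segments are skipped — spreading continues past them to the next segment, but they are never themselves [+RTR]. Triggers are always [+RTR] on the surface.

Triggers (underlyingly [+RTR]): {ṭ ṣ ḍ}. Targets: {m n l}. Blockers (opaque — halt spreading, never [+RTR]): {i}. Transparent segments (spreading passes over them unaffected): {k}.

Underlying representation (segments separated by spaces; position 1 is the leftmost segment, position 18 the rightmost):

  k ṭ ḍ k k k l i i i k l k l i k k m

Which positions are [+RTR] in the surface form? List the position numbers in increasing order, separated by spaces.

From /ṭ/ at 2 rightward: 3 /ḍ/ is itself a trigger — this domain ends here.
From /ṭ/ at 2 leftward: 1 /k/ transparent; word edge.
From /ḍ/ at 3 rightward: 4 /k/ transparent; 5 /k/ transparent; 6 /k/ transparent; 7 /l/ → [+RTR]; 8 /i/ blocks.
From /ḍ/ at 3 leftward: 2 /ṭ/ is itself a trigger — this domain ends here.
Targets with no active source: positions 12 14 18 stay [-emphatic].

2 3 7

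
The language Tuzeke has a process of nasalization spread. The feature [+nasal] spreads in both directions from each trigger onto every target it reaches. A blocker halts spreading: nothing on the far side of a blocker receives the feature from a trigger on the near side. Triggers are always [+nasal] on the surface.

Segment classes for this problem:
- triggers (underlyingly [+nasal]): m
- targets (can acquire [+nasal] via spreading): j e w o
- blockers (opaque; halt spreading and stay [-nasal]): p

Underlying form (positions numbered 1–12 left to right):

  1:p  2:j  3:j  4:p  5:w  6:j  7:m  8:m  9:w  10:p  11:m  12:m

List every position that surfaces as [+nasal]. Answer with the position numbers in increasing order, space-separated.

5 6 7 8 9 11 12

From /m/ at 7 rightward: 8 /m/ is itself a trigger — this domain ends here.
From /m/ at 7 leftward: 6 /j/ → [+nasal]; 5 /w/ → [+nasal]; 4 /p/ blocks.
From /m/ at 8 rightward: 9 /w/ → [+nasal]; 10 /p/ blocks.
From /m/ at 8 leftward: 7 /m/ is itself a trigger — this domain ends here.
From /m/ at 11 rightward: 12 /m/ is itself a trigger — this domain ends here.
From /m/ at 11 leftward: 10 /p/ blocks.
From /m/ at 12 rightward: word edge.
From /m/ at 12 leftward: 11 /m/ is itself a trigger — this domain ends here.
Targets with no active source: positions 2 3 stay [-nasal].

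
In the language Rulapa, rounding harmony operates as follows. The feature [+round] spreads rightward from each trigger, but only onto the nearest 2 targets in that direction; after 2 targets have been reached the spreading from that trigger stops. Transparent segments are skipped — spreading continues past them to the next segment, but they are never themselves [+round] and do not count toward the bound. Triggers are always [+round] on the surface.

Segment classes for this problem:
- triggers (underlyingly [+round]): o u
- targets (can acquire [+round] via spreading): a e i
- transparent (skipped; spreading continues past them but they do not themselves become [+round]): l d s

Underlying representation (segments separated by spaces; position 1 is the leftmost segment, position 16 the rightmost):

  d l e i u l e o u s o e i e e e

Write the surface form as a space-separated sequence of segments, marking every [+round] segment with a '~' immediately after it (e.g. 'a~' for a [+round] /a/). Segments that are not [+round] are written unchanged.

From /u/ at 5 rightward: 6 /l/ transparent; 7 /e/ → [+round]; 8 /o/ is itself a trigger — this domain ends here.
From /o/ at 8 rightward: 9 /u/ is itself a trigger — this domain ends here.
From /u/ at 9 rightward: 10 /s/ transparent; 11 /o/ is itself a trigger — this domain ends here.
From /o/ at 11 rightward: 12 /e/ → [+round]; 13 /i/ → [+round]; bound reached.
Targets with no active source: positions 3 4 14 15 16 stay [-round].
[+round] positions on the surface: 5 7 8 9 11 12 13.

d l e i u~ l e~ o~ u~ s o~ e~ i~ e e e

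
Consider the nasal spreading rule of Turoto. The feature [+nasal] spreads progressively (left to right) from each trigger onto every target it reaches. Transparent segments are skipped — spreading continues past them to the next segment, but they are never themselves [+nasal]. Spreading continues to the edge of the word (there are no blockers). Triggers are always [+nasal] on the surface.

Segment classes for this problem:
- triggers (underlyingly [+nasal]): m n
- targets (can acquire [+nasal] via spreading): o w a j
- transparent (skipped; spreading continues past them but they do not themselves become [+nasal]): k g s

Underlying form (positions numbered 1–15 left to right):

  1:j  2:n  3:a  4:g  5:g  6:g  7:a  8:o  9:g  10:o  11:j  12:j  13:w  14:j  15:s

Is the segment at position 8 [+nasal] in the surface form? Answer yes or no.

yes

From /n/ at 2 rightward: 3 /a/ → [+nasal]; 4 /g/ transparent; 5 /g/ transparent; 6 /g/ transparent; 7 /a/ → [+nasal]; 8 /o/ → [+nasal]; 9 /g/ transparent; 10 /o/ → [+nasal]; 11 /j/ → [+nasal]; 12 /j/ → [+nasal]; 13 /w/ → [+nasal]; 14 /j/ → [+nasal]; 15 /s/ transparent; word edge.
Target with no active source: position 1 stays [-nasal].
[+nasal] positions on the surface: 2 3 7 8 10 11 12 13 14.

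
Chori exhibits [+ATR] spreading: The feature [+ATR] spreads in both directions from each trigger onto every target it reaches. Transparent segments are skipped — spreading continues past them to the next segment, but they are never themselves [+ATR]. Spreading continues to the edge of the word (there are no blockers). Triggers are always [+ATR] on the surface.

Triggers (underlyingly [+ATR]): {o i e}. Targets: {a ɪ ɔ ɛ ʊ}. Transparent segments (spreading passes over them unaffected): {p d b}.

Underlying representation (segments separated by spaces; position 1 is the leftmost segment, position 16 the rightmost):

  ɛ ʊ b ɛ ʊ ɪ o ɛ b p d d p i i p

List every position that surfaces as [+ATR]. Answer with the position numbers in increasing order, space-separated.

From /o/ at 7 rightward: 8 /ɛ/ → [+ATR]; 9 /b/ transparent; 10 /p/ transparent; 11 /d/ transparent; 12 /d/ transparent; 13 /p/ transparent; 14 /i/ is itself a trigger — this domain ends here.
From /o/ at 7 leftward: 6 /ɪ/ → [+ATR]; 5 /ʊ/ → [+ATR]; 4 /ɛ/ → [+ATR]; 3 /b/ transparent; 2 /ʊ/ → [+ATR]; 1 /ɛ/ → [+ATR]; word edge.
From /i/ at 14 rightward: 15 /i/ is itself a trigger — this domain ends here.
From /i/ at 14 leftward: 13 /p/ transparent; 12 /d/ transparent; 11 /d/ transparent; 10 /p/ transparent; 9 /b/ transparent; 8 /ɛ/ → [+ATR]; 7 /o/ is itself a trigger — this domain ends here.
From /i/ at 15 rightward: 16 /p/ transparent; word edge.
From /i/ at 15 leftward: 14 /i/ is itself a trigger — this domain ends here.

1 2 4 5 6 7 8 14 15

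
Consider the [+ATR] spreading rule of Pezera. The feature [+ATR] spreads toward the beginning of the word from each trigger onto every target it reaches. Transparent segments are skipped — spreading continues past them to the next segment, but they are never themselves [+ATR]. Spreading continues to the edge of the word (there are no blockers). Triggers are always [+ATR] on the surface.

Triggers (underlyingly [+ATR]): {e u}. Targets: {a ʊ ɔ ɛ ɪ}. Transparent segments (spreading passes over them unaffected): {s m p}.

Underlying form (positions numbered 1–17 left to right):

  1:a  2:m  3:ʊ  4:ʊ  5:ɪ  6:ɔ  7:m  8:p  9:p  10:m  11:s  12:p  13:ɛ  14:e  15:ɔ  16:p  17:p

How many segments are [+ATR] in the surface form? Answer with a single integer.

7

From /e/ at 14 leftward: 13 /ɛ/ → [+ATR]; 12 /p/ transparent; 11 /s/ transparent; 10 /m/ transparent; 9 /p/ transparent; 8 /p/ transparent; 7 /m/ transparent; 6 /ɔ/ → [+ATR]; 5 /ɪ/ → [+ATR]; 4 /ʊ/ → [+ATR]; 3 /ʊ/ → [+ATR]; 2 /m/ transparent; 1 /a/ → [+ATR]; word edge.
Target with no active source: position 15 stays [-ATR].
[+ATR] positions on the surface: 1 3 4 5 6 13 14.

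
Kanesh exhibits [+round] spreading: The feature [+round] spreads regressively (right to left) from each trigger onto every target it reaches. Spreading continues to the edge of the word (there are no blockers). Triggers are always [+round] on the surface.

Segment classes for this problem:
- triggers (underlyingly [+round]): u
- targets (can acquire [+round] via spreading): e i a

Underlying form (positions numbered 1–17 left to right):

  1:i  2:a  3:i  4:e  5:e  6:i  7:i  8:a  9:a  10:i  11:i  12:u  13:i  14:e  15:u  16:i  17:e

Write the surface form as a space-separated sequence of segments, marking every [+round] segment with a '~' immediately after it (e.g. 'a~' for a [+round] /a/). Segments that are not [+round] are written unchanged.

i~ a~ i~ e~ e~ i~ i~ a~ a~ i~ i~ u~ i~ e~ u~ i e

From /u/ at 12 leftward: 11 /i/ → [+round]; 10 /i/ → [+round]; 9 /a/ → [+round]; 8 /a/ → [+round]; 7 /i/ → [+round]; 6 /i/ → [+round]; 5 /e/ → [+round]; 4 /e/ → [+round]; 3 /i/ → [+round]; 2 /a/ → [+round]; 1 /i/ → [+round]; word edge.
From /u/ at 15 leftward: 14 /e/ → [+round]; 13 /i/ → [+round]; 12 /u/ is itself a trigger — this domain ends here.
Targets with no active source: positions 16 17 stay [-round].
[+round] positions on the surface: 1 2 3 4 5 6 7 8 9 10 11 12 13 14 15.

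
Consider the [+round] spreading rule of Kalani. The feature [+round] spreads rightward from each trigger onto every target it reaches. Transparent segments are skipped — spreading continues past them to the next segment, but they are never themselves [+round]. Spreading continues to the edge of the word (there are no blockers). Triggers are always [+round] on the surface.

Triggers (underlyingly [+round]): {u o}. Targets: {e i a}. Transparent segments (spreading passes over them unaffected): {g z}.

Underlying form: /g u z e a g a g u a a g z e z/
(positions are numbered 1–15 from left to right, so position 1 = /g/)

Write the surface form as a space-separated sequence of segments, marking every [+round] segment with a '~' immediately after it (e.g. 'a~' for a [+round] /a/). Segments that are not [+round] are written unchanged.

From /u/ at 2 rightward: 3 /z/ transparent; 4 /e/ → [+round]; 5 /a/ → [+round]; 6 /g/ transparent; 7 /a/ → [+round]; 8 /g/ transparent; 9 /u/ is itself a trigger — this domain ends here.
From /u/ at 9 rightward: 10 /a/ → [+round]; 11 /a/ → [+round]; 12 /g/ transparent; 13 /z/ transparent; 14 /e/ → [+round]; 15 /z/ transparent; word edge.
[+round] positions on the surface: 2 4 5 7 9 10 11 14.

g u~ z e~ a~ g a~ g u~ a~ a~ g z e~ z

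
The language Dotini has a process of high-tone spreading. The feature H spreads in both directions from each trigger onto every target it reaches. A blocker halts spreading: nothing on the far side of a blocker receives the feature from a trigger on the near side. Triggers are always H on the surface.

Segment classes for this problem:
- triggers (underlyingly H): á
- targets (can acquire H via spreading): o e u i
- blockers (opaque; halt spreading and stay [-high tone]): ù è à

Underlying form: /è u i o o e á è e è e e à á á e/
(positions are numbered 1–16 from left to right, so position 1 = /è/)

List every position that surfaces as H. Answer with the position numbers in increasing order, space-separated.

From /á/ at 7 rightward: 8 /è/ blocks.
From /á/ at 7 leftward: 6 /e/ → H; 5 /o/ → H; 4 /o/ → H; 3 /i/ → H; 2 /u/ → H; 1 /è/ blocks.
From /á/ at 14 rightward: 15 /á/ is itself a trigger — this domain ends here.
From /á/ at 14 leftward: 13 /à/ blocks.
From /á/ at 15 rightward: 16 /e/ → H; word edge.
From /á/ at 15 leftward: 14 /á/ is itself a trigger — this domain ends here.
Targets with no active source: positions 9 11 12 stay [-high tone].

2 3 4 5 6 7 14 15 16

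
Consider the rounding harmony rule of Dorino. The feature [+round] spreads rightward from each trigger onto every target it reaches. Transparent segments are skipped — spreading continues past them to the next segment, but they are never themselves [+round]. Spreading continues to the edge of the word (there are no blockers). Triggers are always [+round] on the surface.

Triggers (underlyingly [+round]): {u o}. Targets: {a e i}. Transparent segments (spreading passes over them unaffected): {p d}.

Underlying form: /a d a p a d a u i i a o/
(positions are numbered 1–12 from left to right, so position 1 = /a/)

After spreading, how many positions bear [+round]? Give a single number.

5

From /u/ at 8 rightward: 9 /i/ → [+round]; 10 /i/ → [+round]; 11 /a/ → [+round]; 12 /o/ is itself a trigger — this domain ends here.
From /o/ at 12 rightward: word edge.
Targets with no active source: positions 1 3 5 7 stay [-round].
[+round] positions on the surface: 8 9 10 11 12.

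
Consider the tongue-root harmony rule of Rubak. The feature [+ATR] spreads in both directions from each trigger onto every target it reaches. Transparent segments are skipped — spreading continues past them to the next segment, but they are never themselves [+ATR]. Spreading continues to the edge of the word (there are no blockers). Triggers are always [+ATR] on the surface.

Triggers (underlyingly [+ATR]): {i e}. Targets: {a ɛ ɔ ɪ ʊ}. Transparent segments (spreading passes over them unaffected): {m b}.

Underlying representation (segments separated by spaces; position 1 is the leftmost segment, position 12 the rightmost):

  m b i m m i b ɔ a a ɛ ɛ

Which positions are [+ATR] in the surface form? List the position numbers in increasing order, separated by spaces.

3 6 8 9 10 11 12

From /i/ at 3 rightward: 4 /m/ transparent; 5 /m/ transparent; 6 /i/ is itself a trigger — this domain ends here.
From /i/ at 3 leftward: 2 /b/ transparent; 1 /m/ transparent; word edge.
From /i/ at 6 rightward: 7 /b/ transparent; 8 /ɔ/ → [+ATR]; 9 /a/ → [+ATR]; 10 /a/ → [+ATR]; 11 /ɛ/ → [+ATR]; 12 /ɛ/ → [+ATR]; word edge.
From /i/ at 6 leftward: 5 /m/ transparent; 4 /m/ transparent; 3 /i/ is itself a trigger — this domain ends here.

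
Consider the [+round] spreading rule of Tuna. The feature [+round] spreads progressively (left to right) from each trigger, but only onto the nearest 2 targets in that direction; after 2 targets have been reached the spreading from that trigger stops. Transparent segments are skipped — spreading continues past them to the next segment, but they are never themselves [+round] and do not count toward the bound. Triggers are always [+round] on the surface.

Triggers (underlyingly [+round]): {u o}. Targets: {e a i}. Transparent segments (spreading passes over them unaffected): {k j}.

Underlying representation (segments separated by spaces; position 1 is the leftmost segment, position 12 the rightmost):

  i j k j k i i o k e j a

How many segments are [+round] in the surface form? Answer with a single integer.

From /o/ at 8 rightward: 9 /k/ transparent; 10 /e/ → [+round]; 11 /j/ transparent; 12 /a/ → [+round]; bound reached.
Targets with no active source: positions 1 6 7 stay [-round].
[+round] positions on the surface: 8 10 12.

3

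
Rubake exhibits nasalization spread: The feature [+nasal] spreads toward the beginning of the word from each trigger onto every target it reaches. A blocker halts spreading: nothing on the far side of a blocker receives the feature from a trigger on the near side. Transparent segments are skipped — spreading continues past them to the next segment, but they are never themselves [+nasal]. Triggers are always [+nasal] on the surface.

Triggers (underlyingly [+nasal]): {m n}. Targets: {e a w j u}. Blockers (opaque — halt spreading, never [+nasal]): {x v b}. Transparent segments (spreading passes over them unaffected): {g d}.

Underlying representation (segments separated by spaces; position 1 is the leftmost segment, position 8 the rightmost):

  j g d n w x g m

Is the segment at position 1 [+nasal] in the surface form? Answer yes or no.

yes

From /n/ at 4 leftward: 3 /d/ transparent; 2 /g/ transparent; 1 /j/ → [+nasal]; word edge.
From /m/ at 8 leftward: 7 /g/ transparent; 6 /x/ blocks.
Target with no active source: position 5 stays [-nasal].
[+nasal] positions on the surface: 1 4 8.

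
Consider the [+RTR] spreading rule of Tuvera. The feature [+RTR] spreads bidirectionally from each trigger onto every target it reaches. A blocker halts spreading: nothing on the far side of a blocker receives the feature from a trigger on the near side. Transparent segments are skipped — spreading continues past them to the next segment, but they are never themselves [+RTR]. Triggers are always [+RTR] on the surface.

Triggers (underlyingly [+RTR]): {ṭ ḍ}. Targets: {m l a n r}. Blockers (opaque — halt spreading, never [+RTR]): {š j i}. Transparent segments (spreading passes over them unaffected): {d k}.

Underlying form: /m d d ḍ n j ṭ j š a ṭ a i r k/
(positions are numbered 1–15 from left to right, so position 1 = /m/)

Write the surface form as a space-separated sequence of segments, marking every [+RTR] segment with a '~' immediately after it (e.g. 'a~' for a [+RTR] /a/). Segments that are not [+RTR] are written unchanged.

From /ḍ/ at 4 rightward: 5 /n/ → [+RTR]; 6 /j/ blocks.
From /ḍ/ at 4 leftward: 3 /d/ transparent; 2 /d/ transparent; 1 /m/ → [+RTR]; word edge.
From /ṭ/ at 7 rightward: 8 /j/ blocks.
From /ṭ/ at 7 leftward: 6 /j/ blocks.
From /ṭ/ at 11 rightward: 12 /a/ → [+RTR]; 13 /i/ blocks.
From /ṭ/ at 11 leftward: 10 /a/ → [+RTR]; 9 /š/ blocks.
Target with no active source: position 14 stays [-emphatic].
[+RTR] positions on the surface: 1 4 5 7 10 11 12.

m~ d d ḍ~ n~ j ṭ~ j š a~ ṭ~ a~ i r k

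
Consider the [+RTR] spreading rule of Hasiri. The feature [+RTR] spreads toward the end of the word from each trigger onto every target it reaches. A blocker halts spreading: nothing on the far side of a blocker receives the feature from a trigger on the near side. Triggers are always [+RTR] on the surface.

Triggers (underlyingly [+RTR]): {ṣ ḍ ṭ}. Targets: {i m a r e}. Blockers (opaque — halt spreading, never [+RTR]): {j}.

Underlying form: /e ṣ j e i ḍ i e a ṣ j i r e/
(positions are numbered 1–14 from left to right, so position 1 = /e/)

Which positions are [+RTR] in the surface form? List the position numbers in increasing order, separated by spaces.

From /ṣ/ at 2 rightward: 3 /j/ blocks.
From /ḍ/ at 6 rightward: 7 /i/ → [+RTR]; 8 /e/ → [+RTR]; 9 /a/ → [+RTR]; 10 /ṣ/ is itself a trigger — this domain ends here.
From /ṣ/ at 10 rightward: 11 /j/ blocks.
Targets with no active source: positions 1 4 5 12 13 14 stay [-emphatic].

2 6 7 8 9 10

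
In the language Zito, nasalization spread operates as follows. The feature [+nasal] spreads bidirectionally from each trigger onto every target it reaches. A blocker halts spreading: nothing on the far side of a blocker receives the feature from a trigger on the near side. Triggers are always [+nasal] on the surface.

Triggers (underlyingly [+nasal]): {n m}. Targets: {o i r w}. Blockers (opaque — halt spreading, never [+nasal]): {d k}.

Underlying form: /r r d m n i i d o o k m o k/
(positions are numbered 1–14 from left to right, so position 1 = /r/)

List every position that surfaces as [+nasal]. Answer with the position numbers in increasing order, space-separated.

4 5 6 7 12 13

From /m/ at 4 rightward: 5 /n/ is itself a trigger — this domain ends here.
From /m/ at 4 leftward: 3 /d/ blocks.
From /n/ at 5 rightward: 6 /i/ → [+nasal]; 7 /i/ → [+nasal]; 8 /d/ blocks.
From /n/ at 5 leftward: 4 /m/ is itself a trigger — this domain ends here.
From /m/ at 12 rightward: 13 /o/ → [+nasal]; 14 /k/ blocks.
From /m/ at 12 leftward: 11 /k/ blocks.
Targets with no active source: positions 1 2 9 10 stay [-nasal].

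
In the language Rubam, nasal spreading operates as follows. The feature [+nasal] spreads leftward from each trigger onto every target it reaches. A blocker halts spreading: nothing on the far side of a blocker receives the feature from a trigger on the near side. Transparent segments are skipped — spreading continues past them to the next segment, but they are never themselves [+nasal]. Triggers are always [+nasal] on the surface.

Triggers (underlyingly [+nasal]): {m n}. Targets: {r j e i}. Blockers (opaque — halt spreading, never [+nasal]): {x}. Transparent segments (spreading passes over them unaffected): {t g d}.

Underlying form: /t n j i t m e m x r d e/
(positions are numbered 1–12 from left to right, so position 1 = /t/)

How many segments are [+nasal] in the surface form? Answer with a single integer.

From /n/ at 2 leftward: 1 /t/ transparent; word edge.
From /m/ at 6 leftward: 5 /t/ transparent; 4 /i/ → [+nasal]; 3 /j/ → [+nasal]; 2 /n/ is itself a trigger — this domain ends here.
From /m/ at 8 leftward: 7 /e/ → [+nasal]; 6 /m/ is itself a trigger — this domain ends here.
Targets with no active source: positions 10 12 stay [-nasal].
[+nasal] positions on the surface: 2 3 4 6 7 8.

6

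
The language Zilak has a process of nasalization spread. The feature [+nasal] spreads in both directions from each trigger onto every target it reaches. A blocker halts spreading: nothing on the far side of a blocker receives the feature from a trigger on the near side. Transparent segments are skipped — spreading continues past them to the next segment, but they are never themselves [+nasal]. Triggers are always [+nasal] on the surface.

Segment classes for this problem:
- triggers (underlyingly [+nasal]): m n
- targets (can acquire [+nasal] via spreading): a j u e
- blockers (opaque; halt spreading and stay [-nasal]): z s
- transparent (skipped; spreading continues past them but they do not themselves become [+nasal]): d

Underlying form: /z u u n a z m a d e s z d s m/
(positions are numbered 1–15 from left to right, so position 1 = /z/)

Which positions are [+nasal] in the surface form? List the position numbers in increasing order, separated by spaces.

From /n/ at 4 rightward: 5 /a/ → [+nasal]; 6 /z/ blocks.
From /n/ at 4 leftward: 3 /u/ → [+nasal]; 2 /u/ → [+nasal]; 1 /z/ blocks.
From /m/ at 7 rightward: 8 /a/ → [+nasal]; 9 /d/ transparent; 10 /e/ → [+nasal]; 11 /s/ blocks.
From /m/ at 7 leftward: 6 /z/ blocks.
From /m/ at 15 rightward: word edge.
From /m/ at 15 leftward: 14 /s/ blocks.

2 3 4 5 7 8 10 15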